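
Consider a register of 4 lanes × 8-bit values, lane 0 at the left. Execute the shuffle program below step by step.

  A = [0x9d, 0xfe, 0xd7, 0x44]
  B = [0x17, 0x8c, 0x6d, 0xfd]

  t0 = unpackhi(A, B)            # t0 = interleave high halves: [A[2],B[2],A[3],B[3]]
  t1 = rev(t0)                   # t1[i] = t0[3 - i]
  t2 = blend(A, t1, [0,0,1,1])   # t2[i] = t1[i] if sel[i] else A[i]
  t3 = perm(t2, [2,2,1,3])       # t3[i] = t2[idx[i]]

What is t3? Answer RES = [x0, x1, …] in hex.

→ t0 |d7|6d|44|fd|
→ t1 |fd|44|6d|d7|
→ t2 |9d|fe|6d|d7|
→ t3 |6d|6d|fe|d7|

RES = [ 0x6d  0x6d  0xfe  0xd7 ]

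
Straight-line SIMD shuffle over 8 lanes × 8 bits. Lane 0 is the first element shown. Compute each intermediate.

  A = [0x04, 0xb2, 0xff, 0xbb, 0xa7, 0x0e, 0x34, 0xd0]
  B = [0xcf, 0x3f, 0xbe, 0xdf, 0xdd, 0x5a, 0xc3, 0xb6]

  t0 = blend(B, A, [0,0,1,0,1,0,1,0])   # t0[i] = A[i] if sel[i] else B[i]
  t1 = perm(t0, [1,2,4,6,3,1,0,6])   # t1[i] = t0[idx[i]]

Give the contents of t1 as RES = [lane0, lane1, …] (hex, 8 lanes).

t0 = [0xcf, 0x3f, 0xff, 0xdf, 0xa7, 0x5a, 0x34, 0xb6]
t1 = [0x3f, 0xff, 0xa7, 0x34, 0xdf, 0x3f, 0xcf, 0x34]

RES = [0x3f, 0xff, 0xa7, 0x34, 0xdf, 0x3f, 0xcf, 0x34]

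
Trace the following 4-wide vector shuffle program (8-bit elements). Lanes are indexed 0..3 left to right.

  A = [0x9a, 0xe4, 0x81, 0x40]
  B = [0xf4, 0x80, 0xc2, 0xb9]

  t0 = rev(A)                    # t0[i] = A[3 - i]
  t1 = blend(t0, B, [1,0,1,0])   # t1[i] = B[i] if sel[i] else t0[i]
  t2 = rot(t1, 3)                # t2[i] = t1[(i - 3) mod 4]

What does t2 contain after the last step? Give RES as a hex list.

RES = [0x81, 0xc2, 0x9a, 0xf4]

t0 = [0x40, 0x81, 0xe4, 0x9a]
t1 = [0xf4, 0x81, 0xc2, 0x9a]
t2 = [0x81, 0xc2, 0x9a, 0xf4]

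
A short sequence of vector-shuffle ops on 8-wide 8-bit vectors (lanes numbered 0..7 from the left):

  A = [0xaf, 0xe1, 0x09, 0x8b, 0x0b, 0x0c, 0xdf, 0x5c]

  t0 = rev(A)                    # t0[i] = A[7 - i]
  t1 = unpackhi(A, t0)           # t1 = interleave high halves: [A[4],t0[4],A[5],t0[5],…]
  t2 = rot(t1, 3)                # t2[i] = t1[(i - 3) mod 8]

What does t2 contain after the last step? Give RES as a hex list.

t0 = [0x5c, 0xdf, 0x0c, 0x0b, 0x8b, 0x09, 0xe1, 0xaf]
t1 = [0x0b, 0x8b, 0x0c, 0x09, 0xdf, 0xe1, 0x5c, 0xaf]
t2 = [0xe1, 0x5c, 0xaf, 0x0b, 0x8b, 0x0c, 0x09, 0xdf]

RES = [0xe1, 0x5c, 0xaf, 0x0b, 0x8b, 0x0c, 0x09, 0xdf]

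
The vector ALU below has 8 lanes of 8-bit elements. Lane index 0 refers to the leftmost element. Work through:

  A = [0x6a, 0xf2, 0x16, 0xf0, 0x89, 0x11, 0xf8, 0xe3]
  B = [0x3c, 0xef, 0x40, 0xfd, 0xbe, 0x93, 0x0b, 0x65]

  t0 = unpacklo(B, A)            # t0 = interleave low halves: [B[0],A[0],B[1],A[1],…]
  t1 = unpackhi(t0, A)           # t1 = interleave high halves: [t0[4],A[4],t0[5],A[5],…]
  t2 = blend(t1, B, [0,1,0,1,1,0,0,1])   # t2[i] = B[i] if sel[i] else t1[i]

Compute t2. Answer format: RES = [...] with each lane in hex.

→ t0 |3c|6a|ef|f2|40|16|fd|f0|
→ t1 |40|89|16|11|fd|f8|f0|e3|
→ t2 |40|ef|16|fd|be|f8|f0|65|

RES = [0x40, 0xef, 0x16, 0xfd, 0xbe, 0xf8, 0xf0, 0x65]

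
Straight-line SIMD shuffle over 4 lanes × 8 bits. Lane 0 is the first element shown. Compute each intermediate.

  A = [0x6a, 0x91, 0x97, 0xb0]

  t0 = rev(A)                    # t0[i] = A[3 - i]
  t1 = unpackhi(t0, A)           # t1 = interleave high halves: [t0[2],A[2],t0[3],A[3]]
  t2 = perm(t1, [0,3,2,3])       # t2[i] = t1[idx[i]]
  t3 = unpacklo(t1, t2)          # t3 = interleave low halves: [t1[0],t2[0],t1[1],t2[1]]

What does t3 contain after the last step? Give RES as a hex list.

RES = [ 0x91  0x91  0x97  0xb0 ]

→ t0 |b0|97|91|6a|
→ t1 |91|97|6a|b0|
→ t2 |91|b0|6a|b0|
→ t3 |91|91|97|b0|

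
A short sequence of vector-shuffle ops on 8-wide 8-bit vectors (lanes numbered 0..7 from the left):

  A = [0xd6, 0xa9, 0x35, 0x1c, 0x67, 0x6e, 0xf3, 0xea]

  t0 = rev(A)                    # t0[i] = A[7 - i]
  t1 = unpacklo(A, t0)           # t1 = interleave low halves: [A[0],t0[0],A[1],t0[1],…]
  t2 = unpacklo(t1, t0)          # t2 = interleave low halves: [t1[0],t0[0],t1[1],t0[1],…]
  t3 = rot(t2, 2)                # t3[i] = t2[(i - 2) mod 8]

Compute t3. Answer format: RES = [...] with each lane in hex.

→ t0 |ea|f3|6e|67|1c|35|a9|d6|
→ t1 |d6|ea|a9|f3|35|6e|1c|67|
→ t2 |d6|ea|ea|f3|a9|6e|f3|67|
→ t3 |f3|67|d6|ea|ea|f3|a9|6e|

RES = [0xf3, 0x67, 0xd6, 0xea, 0xea, 0xf3, 0xa9, 0x6e]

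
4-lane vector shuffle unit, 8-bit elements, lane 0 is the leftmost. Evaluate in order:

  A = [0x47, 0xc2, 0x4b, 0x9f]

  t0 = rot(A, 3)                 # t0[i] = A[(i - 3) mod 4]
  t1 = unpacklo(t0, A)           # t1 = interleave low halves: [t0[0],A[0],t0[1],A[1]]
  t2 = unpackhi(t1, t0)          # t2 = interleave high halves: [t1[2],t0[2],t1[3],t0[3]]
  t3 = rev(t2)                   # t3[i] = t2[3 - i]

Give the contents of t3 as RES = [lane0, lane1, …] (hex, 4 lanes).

→ t0 |c2|4b|9f|47|
→ t1 |c2|47|4b|c2|
→ t2 |4b|9f|c2|47|
→ t3 |47|c2|9f|4b|

RES = [ 0x47  0xc2  0x9f  0x4b ]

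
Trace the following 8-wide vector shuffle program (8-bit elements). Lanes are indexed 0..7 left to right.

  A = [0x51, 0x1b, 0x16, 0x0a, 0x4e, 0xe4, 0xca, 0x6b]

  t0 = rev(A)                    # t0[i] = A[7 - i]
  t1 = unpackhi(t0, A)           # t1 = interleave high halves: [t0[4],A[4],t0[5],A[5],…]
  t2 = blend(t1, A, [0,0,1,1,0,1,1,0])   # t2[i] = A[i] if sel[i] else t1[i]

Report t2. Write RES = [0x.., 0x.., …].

RES = [0x0a, 0x4e, 0x16, 0x0a, 0x1b, 0xe4, 0xca, 0x6b]

t0 = [0x6b, 0xca, 0xe4, 0x4e, 0x0a, 0x16, 0x1b, 0x51]
t1 = [0x0a, 0x4e, 0x16, 0xe4, 0x1b, 0xca, 0x51, 0x6b]
t2 = [0x0a, 0x4e, 0x16, 0x0a, 0x1b, 0xe4, 0xca, 0x6b]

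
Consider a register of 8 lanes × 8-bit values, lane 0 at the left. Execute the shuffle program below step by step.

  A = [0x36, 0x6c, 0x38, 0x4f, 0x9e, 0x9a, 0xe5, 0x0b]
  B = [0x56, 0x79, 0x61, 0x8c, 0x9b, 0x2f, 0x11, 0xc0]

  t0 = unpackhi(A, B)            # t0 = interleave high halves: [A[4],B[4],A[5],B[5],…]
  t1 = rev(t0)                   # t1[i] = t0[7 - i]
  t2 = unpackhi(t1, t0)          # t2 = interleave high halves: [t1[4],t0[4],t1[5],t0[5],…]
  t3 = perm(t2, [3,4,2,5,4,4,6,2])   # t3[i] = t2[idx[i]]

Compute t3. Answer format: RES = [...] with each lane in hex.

RES = [ 0x11  0x9b  0x9a  0x0b  0x9b  0x9b  0x9e  0x9a ]

  t0: 9e 9b 9a 2f e5 11 0b c0
  t1: c0 0b 11 e5 2f 9a 9b 9e
  t2: 2f e5 9a 11 9b 0b 9e c0
  t3: 11 9b 9a 0b 9b 9b 9e 9a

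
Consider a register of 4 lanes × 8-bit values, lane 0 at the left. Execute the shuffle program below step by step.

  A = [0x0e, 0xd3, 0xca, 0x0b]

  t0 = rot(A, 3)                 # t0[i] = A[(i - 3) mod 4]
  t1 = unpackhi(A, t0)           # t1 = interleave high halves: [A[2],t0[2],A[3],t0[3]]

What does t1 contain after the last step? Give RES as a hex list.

→ t0 |d3|ca|0b|0e|
→ t1 |ca|0b|0b|0e|

RES = [ 0xca  0x0b  0x0b  0x0e ]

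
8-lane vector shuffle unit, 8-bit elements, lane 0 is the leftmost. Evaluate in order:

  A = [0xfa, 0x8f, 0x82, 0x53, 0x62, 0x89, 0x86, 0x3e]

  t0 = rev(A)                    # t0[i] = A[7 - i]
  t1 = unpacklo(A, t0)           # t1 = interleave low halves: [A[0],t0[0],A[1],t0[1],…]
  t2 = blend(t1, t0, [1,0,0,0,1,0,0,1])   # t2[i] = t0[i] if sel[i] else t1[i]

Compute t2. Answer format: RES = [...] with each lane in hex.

RES = [ 0x3e  0x3e  0x8f  0x86  0x53  0x89  0x53  0xfa ]

  t0: 3e 86 89 62 53 82 8f fa
  t1: fa 3e 8f 86 82 89 53 62
  t2: 3e 3e 8f 86 53 89 53 fa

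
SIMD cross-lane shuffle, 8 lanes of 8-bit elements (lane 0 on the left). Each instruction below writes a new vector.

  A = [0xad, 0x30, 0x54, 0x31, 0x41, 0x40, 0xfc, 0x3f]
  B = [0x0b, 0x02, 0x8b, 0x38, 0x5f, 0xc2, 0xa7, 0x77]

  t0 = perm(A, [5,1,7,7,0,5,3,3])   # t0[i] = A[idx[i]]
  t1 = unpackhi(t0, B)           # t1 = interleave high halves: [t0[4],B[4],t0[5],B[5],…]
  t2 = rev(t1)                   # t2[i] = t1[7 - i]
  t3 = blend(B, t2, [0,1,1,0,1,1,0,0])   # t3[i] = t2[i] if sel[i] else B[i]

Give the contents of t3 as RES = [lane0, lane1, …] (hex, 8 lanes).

  t0: 40 30 3f 3f ad 40 31 31
  t1: ad 5f 40 c2 31 a7 31 77
  t2: 77 31 a7 31 c2 40 5f ad
  t3: 0b 31 a7 38 c2 40 a7 77

RES = [0x0b, 0x31, 0xa7, 0x38, 0xc2, 0x40, 0xa7, 0x77]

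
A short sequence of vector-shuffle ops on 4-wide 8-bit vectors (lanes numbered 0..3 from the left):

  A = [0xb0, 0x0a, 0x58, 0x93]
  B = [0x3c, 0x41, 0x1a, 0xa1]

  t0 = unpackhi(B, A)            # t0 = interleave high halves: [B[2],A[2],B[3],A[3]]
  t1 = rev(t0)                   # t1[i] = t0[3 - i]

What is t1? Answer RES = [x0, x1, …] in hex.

→ t0 |1a|58|a1|93|
→ t1 |93|a1|58|1a|

RES = [ 0x93  0xa1  0x58  0x1a ]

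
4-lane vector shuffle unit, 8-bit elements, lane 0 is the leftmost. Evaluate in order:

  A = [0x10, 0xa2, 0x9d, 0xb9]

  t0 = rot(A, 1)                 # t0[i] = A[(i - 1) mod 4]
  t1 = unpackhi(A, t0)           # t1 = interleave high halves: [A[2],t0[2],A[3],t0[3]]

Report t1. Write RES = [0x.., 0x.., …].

RES = [0x9d, 0xa2, 0xb9, 0x9d]

→ t0 |b9|10|a2|9d|
→ t1 |9d|a2|b9|9d|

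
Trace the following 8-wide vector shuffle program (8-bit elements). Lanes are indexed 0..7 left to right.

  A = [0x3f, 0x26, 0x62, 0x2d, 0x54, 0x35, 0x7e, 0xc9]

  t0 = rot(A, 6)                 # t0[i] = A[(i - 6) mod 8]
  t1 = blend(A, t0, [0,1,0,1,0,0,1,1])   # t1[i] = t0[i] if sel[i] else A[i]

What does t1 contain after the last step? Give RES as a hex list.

→ t0 |62|2d|54|35|7e|c9|3f|26|
→ t1 |3f|2d|62|35|54|35|3f|26|

RES = [0x3f, 0x2d, 0x62, 0x35, 0x54, 0x35, 0x3f, 0x26]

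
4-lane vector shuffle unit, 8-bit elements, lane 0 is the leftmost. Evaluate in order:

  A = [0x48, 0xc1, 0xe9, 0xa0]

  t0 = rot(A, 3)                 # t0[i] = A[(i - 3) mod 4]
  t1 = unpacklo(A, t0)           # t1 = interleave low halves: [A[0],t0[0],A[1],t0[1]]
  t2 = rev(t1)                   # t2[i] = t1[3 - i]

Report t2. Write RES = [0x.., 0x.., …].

RES = [0xe9, 0xc1, 0xc1, 0x48]

  t0: c1 e9 a0 48
  t1: 48 c1 c1 e9
  t2: e9 c1 c1 48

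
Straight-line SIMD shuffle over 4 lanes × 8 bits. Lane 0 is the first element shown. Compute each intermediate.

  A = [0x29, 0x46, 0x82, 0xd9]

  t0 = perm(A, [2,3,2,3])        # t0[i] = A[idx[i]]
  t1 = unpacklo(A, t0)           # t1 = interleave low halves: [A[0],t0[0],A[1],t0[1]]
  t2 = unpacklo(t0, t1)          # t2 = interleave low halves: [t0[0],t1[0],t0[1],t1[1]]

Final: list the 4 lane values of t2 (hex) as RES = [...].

RES = [ 0x82  0x29  0xd9  0x82 ]

t0 = [0x82, 0xd9, 0x82, 0xd9]
t1 = [0x29, 0x82, 0x46, 0xd9]
t2 = [0x82, 0x29, 0xd9, 0x82]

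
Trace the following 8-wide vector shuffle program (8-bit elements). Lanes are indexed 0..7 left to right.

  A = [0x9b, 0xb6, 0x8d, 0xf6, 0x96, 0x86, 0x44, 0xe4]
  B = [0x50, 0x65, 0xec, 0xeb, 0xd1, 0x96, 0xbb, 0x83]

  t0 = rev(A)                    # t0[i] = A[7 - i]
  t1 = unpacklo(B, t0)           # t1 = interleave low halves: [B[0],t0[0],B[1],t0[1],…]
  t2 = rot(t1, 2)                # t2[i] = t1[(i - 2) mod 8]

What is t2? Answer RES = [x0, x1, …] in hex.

RES = [ 0xeb  0x96  0x50  0xe4  0x65  0x44  0xec  0x86 ]

t0 = [0xe4, 0x44, 0x86, 0x96, 0xf6, 0x8d, 0xb6, 0x9b]
t1 = [0x50, 0xe4, 0x65, 0x44, 0xec, 0x86, 0xeb, 0x96]
t2 = [0xeb, 0x96, 0x50, 0xe4, 0x65, 0x44, 0xec, 0x86]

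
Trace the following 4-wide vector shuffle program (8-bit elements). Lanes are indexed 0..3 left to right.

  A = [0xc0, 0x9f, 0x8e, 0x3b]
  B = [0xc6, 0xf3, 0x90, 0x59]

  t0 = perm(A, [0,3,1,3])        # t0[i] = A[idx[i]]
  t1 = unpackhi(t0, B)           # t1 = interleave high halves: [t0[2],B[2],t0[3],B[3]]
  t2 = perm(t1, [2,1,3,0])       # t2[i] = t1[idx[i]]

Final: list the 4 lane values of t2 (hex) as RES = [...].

t0 = [0xc0, 0x3b, 0x9f, 0x3b]
t1 = [0x9f, 0x90, 0x3b, 0x59]
t2 = [0x3b, 0x90, 0x59, 0x9f]

RES = [ 0x3b  0x90  0x59  0x9f ]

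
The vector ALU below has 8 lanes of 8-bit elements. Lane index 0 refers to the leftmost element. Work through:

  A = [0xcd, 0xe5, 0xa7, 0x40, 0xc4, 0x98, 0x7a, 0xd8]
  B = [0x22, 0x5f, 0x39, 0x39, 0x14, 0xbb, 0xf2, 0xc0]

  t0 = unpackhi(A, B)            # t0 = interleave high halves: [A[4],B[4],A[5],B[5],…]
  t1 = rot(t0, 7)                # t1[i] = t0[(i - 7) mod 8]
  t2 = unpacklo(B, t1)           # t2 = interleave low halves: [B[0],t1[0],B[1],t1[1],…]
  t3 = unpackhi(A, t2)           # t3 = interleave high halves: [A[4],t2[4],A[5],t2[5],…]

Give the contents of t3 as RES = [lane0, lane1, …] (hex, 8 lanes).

→ t0 |c4|14|98|bb|7a|f2|d8|c0|
→ t1 |14|98|bb|7a|f2|d8|c0|c4|
→ t2 |22|14|5f|98|39|bb|39|7a|
→ t3 |c4|39|98|bb|7a|39|d8|7a|

RES = [0xc4, 0x39, 0x98, 0xbb, 0x7a, 0x39, 0xd8, 0x7a]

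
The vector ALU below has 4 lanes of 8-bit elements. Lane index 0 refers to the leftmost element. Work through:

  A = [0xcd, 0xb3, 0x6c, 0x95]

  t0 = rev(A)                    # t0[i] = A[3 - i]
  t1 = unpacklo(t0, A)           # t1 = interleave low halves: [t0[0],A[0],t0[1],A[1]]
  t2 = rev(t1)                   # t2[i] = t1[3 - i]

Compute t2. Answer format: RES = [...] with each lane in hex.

t0 = [0x95, 0x6c, 0xb3, 0xcd]
t1 = [0x95, 0xcd, 0x6c, 0xb3]
t2 = [0xb3, 0x6c, 0xcd, 0x95]

RES = [ 0xb3  0x6c  0xcd  0x95 ]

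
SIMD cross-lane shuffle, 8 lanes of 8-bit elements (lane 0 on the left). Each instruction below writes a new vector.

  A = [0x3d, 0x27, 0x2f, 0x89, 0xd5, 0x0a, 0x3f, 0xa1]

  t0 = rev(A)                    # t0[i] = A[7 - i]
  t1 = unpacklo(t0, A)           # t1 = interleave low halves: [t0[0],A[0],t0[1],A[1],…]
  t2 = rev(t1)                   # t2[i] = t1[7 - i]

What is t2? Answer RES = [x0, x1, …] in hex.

RES = [ 0x89  0xd5  0x2f  0x0a  0x27  0x3f  0x3d  0xa1 ]

→ t0 |a1|3f|0a|d5|89|2f|27|3d|
→ t1 |a1|3d|3f|27|0a|2f|d5|89|
→ t2 |89|d5|2f|0a|27|3f|3d|a1|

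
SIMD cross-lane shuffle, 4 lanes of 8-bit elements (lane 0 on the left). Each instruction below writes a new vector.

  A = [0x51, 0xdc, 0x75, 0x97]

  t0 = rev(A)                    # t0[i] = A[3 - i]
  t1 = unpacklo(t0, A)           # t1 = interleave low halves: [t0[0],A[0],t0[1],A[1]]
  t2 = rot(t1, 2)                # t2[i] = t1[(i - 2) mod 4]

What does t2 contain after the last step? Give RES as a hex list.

  t0: 97 75 dc 51
  t1: 97 51 75 dc
  t2: 75 dc 97 51

RES = [0x75, 0xdc, 0x97, 0x51]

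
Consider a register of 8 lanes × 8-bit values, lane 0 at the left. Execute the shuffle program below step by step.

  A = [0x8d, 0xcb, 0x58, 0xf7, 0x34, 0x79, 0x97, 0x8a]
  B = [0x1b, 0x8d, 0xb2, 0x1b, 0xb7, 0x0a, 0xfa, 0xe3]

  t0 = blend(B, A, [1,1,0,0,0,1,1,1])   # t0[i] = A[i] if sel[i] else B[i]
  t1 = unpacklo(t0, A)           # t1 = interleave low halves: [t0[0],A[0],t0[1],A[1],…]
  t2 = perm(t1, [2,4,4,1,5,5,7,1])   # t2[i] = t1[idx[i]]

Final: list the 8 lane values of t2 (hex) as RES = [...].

RES = [0xcb, 0xb2, 0xb2, 0x8d, 0x58, 0x58, 0xf7, 0x8d]

→ t0 |8d|cb|b2|1b|b7|79|97|8a|
→ t1 |8d|8d|cb|cb|b2|58|1b|f7|
→ t2 |cb|b2|b2|8d|58|58|f7|8d|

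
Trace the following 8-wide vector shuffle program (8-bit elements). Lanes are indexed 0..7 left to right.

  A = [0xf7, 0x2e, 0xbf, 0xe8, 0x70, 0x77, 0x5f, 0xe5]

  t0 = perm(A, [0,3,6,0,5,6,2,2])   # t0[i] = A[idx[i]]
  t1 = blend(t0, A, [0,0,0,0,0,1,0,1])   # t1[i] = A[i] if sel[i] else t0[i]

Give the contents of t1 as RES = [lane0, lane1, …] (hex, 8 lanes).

RES = [0xf7, 0xe8, 0x5f, 0xf7, 0x77, 0x77, 0xbf, 0xe5]

  t0: f7 e8 5f f7 77 5f bf bf
  t1: f7 e8 5f f7 77 77 bf e5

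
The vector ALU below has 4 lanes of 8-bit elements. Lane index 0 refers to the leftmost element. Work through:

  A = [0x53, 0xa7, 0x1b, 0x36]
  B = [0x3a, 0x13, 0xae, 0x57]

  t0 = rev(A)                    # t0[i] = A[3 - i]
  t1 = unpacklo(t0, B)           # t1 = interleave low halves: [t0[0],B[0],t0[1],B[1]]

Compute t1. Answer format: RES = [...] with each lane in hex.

RES = [0x36, 0x3a, 0x1b, 0x13]

  t0: 36 1b a7 53
  t1: 36 3a 1b 13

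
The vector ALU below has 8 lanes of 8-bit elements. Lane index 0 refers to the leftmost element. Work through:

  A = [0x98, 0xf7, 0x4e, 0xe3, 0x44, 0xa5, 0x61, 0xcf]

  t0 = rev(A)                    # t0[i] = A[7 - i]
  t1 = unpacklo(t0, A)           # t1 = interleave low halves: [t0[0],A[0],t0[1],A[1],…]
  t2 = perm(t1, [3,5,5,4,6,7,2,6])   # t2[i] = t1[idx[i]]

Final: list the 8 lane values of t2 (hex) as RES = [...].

  t0: cf 61 a5 44 e3 4e f7 98
  t1: cf 98 61 f7 a5 4e 44 e3
  t2: f7 4e 4e a5 44 e3 61 44

RES = [0xf7, 0x4e, 0x4e, 0xa5, 0x44, 0xe3, 0x61, 0x44]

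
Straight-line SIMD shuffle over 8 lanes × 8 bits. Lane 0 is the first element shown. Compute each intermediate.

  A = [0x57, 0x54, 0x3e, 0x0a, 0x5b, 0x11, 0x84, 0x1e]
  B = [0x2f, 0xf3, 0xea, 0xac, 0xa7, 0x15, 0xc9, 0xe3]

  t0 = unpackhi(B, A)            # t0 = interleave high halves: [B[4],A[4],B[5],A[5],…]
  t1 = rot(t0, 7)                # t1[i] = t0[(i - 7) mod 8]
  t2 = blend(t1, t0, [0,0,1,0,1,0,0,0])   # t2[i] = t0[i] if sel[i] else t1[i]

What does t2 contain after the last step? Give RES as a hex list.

→ t0 |a7|5b|15|11|c9|84|e3|1e|
→ t1 |5b|15|11|c9|84|e3|1e|a7|
→ t2 |5b|15|15|c9|c9|e3|1e|a7|

RES = [0x5b, 0x15, 0x15, 0xc9, 0xc9, 0xe3, 0x1e, 0xa7]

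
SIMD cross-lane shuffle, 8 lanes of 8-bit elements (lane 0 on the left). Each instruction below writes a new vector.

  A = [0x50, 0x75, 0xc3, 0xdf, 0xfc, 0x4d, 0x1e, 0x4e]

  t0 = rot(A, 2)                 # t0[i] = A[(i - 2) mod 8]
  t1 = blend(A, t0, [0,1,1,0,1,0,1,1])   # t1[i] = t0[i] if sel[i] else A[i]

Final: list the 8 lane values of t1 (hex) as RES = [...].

→ t0 |1e|4e|50|75|c3|df|fc|4d|
→ t1 |50|4e|50|df|c3|4d|fc|4d|

RES = [ 0x50  0x4e  0x50  0xdf  0xc3  0x4d  0xfc  0x4d ]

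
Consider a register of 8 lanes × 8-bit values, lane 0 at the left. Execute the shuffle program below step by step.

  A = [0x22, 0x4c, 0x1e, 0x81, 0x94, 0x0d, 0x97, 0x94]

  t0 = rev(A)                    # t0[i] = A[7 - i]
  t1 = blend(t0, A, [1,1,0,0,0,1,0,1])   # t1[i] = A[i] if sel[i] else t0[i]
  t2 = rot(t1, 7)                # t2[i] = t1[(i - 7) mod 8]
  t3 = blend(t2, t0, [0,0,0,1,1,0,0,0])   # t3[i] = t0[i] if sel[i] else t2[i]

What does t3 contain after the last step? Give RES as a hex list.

RES = [0x4c, 0x0d, 0x94, 0x94, 0x81, 0x4c, 0x94, 0x22]

t0 = [0x94, 0x97, 0x0d, 0x94, 0x81, 0x1e, 0x4c, 0x22]
t1 = [0x22, 0x4c, 0x0d, 0x94, 0x81, 0x0d, 0x4c, 0x94]
t2 = [0x4c, 0x0d, 0x94, 0x81, 0x0d, 0x4c, 0x94, 0x22]
t3 = [0x4c, 0x0d, 0x94, 0x94, 0x81, 0x4c, 0x94, 0x22]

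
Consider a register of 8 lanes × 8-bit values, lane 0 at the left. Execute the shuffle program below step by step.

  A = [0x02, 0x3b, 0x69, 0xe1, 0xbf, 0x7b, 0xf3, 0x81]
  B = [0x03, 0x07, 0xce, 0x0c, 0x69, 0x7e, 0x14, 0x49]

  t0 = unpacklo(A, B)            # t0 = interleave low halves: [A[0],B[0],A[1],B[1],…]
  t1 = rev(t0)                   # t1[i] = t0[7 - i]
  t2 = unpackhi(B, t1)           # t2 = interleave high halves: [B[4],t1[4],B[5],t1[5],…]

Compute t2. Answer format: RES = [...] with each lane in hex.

RES = [0x69, 0x07, 0x7e, 0x3b, 0x14, 0x03, 0x49, 0x02]

t0 = [0x02, 0x03, 0x3b, 0x07, 0x69, 0xce, 0xe1, 0x0c]
t1 = [0x0c, 0xe1, 0xce, 0x69, 0x07, 0x3b, 0x03, 0x02]
t2 = [0x69, 0x07, 0x7e, 0x3b, 0x14, 0x03, 0x49, 0x02]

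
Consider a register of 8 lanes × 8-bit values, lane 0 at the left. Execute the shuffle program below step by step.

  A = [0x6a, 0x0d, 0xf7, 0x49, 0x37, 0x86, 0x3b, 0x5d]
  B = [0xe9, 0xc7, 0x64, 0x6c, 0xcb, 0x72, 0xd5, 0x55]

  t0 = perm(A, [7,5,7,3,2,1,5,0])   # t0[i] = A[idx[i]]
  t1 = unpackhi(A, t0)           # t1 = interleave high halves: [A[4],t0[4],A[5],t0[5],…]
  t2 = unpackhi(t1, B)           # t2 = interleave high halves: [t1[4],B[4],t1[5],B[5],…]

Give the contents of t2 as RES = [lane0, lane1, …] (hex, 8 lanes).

t0 = [0x5d, 0x86, 0x5d, 0x49, 0xf7, 0x0d, 0x86, 0x6a]
t1 = [0x37, 0xf7, 0x86, 0x0d, 0x3b, 0x86, 0x5d, 0x6a]
t2 = [0x3b, 0xcb, 0x86, 0x72, 0x5d, 0xd5, 0x6a, 0x55]

RES = [0x3b, 0xcb, 0x86, 0x72, 0x5d, 0xd5, 0x6a, 0x55]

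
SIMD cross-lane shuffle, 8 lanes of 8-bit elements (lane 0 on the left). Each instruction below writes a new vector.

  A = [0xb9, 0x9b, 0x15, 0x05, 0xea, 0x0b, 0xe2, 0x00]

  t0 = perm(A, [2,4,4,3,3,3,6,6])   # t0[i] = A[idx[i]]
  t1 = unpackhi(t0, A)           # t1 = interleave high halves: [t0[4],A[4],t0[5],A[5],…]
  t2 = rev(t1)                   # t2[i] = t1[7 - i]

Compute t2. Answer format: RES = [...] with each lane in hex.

→ t0 |15|ea|ea|05|05|05|e2|e2|
→ t1 |05|ea|05|0b|e2|e2|e2|00|
→ t2 |00|e2|e2|e2|0b|05|ea|05|

RES = [ 0x00  0xe2  0xe2  0xe2  0x0b  0x05  0xea  0x05 ]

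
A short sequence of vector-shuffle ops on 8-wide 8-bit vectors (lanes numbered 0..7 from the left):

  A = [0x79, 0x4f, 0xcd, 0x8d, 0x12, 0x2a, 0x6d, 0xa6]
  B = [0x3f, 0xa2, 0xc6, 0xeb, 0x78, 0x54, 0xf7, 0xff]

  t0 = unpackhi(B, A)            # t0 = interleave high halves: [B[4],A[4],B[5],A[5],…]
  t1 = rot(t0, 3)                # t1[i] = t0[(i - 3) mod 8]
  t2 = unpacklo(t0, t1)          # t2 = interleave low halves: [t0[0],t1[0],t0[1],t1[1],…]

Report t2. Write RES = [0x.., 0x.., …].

RES = [0x78, 0x6d, 0x12, 0xff, 0x54, 0xa6, 0x2a, 0x78]

  t0: 78 12 54 2a f7 6d ff a6
  t1: 6d ff a6 78 12 54 2a f7
  t2: 78 6d 12 ff 54 a6 2a 78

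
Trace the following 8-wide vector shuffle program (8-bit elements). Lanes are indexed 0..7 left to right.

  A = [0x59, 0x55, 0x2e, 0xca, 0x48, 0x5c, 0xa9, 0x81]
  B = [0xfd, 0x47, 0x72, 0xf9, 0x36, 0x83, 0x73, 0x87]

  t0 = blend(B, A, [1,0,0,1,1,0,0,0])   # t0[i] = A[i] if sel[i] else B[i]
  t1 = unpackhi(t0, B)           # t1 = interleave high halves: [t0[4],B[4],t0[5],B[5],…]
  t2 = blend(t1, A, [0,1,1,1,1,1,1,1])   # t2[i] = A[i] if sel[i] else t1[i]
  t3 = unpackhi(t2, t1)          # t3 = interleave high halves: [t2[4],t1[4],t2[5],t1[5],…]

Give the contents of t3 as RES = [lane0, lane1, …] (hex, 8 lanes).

RES = [0x48, 0x73, 0x5c, 0x73, 0xa9, 0x87, 0x81, 0x87]

  t0: 59 47 72 ca 48 83 73 87
  t1: 48 36 83 83 73 73 87 87
  t2: 48 55 2e ca 48 5c a9 81
  t3: 48 73 5c 73 a9 87 81 87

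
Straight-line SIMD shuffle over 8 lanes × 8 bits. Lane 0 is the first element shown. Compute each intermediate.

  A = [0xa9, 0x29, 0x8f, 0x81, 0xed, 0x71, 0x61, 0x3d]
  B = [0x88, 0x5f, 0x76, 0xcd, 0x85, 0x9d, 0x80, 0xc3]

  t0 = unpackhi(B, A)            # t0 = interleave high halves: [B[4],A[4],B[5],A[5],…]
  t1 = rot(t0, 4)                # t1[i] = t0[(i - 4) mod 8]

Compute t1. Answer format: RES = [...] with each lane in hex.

→ t0 |85|ed|9d|71|80|61|c3|3d|
→ t1 |80|61|c3|3d|85|ed|9d|71|

RES = [0x80, 0x61, 0xc3, 0x3d, 0x85, 0xed, 0x9d, 0x71]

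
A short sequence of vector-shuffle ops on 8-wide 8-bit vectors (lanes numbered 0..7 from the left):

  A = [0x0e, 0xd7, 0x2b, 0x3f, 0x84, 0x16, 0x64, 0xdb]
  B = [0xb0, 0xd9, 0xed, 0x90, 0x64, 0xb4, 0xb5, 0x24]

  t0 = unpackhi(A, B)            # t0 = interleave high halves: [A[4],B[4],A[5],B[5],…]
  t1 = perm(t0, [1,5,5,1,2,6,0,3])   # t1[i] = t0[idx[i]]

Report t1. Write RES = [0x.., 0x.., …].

RES = [ 0x64  0xb5  0xb5  0x64  0x16  0xdb  0x84  0xb4 ]

t0 = [0x84, 0x64, 0x16, 0xb4, 0x64, 0xb5, 0xdb, 0x24]
t1 = [0x64, 0xb5, 0xb5, 0x64, 0x16, 0xdb, 0x84, 0xb4]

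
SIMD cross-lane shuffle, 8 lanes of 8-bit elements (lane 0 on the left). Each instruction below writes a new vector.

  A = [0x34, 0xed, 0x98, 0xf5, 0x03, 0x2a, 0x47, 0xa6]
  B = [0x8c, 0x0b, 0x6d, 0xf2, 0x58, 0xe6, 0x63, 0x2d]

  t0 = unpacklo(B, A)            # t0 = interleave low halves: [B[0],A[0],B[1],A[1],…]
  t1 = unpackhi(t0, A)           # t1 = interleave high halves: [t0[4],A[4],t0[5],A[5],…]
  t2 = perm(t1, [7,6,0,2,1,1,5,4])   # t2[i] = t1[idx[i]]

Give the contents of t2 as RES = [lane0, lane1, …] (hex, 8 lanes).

RES = [ 0xa6  0xf5  0x6d  0x98  0x03  0x03  0x47  0xf2 ]

t0 = [0x8c, 0x34, 0x0b, 0xed, 0x6d, 0x98, 0xf2, 0xf5]
t1 = [0x6d, 0x03, 0x98, 0x2a, 0xf2, 0x47, 0xf5, 0xa6]
t2 = [0xa6, 0xf5, 0x6d, 0x98, 0x03, 0x03, 0x47, 0xf2]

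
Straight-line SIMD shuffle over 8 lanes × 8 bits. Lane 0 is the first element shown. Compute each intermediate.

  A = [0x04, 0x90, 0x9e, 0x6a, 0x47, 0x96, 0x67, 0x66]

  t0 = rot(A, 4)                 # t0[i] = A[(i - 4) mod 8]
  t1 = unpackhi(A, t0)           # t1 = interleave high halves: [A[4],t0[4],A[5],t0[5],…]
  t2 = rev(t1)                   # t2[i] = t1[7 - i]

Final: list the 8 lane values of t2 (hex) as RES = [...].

→ t0 |47|96|67|66|04|90|9e|6a|
→ t1 |47|04|96|90|67|9e|66|6a|
→ t2 |6a|66|9e|67|90|96|04|47|

RES = [ 0x6a  0x66  0x9e  0x67  0x90  0x96  0x04  0x47 ]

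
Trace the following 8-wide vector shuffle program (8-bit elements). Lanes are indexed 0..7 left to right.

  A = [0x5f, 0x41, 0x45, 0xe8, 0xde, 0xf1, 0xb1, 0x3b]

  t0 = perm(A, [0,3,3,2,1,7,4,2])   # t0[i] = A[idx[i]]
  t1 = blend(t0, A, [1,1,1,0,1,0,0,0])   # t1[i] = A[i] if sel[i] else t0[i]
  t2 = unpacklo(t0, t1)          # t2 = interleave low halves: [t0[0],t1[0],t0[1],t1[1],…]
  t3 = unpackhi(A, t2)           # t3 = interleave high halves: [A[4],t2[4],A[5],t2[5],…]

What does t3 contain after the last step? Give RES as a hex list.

→ t0 |5f|e8|e8|45|41|3b|de|45|
→ t1 |5f|41|45|45|de|3b|de|45|
→ t2 |5f|5f|e8|41|e8|45|45|45|
→ t3 |de|e8|f1|45|b1|45|3b|45|

RES = [ 0xde  0xe8  0xf1  0x45  0xb1  0x45  0x3b  0x45 ]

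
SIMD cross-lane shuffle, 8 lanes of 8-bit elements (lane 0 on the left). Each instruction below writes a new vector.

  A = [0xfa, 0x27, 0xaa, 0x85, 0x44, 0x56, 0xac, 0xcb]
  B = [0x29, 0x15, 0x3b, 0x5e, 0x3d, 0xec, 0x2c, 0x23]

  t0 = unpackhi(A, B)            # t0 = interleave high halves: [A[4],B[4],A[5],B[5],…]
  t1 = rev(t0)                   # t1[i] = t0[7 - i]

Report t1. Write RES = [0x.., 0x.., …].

RES = [ 0x23  0xcb  0x2c  0xac  0xec  0x56  0x3d  0x44 ]

→ t0 |44|3d|56|ec|ac|2c|cb|23|
→ t1 |23|cb|2c|ac|ec|56|3d|44|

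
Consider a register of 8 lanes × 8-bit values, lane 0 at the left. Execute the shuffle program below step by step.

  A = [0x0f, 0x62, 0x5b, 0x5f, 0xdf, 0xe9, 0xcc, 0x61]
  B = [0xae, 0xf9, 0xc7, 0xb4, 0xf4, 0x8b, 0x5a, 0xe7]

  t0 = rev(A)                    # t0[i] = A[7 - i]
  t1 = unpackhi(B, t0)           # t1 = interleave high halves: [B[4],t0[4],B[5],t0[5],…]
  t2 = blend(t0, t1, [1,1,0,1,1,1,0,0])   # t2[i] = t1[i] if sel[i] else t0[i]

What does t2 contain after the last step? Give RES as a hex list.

RES = [0xf4, 0x5f, 0xe9, 0x5b, 0x5a, 0x62, 0x62, 0x0f]

→ t0 |61|cc|e9|df|5f|5b|62|0f|
→ t1 |f4|5f|8b|5b|5a|62|e7|0f|
→ t2 |f4|5f|e9|5b|5a|62|62|0f|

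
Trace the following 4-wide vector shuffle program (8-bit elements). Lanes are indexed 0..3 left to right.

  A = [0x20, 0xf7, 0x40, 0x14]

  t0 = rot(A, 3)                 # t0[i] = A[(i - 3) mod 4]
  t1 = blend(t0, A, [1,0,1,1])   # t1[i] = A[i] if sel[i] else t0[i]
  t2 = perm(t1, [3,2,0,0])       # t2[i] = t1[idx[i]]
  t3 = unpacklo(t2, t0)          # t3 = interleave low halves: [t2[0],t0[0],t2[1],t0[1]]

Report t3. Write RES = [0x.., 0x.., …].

RES = [ 0x14  0xf7  0x40  0x40 ]

→ t0 |f7|40|14|20|
→ t1 |20|40|40|14|
→ t2 |14|40|20|20|
→ t3 |14|f7|40|40|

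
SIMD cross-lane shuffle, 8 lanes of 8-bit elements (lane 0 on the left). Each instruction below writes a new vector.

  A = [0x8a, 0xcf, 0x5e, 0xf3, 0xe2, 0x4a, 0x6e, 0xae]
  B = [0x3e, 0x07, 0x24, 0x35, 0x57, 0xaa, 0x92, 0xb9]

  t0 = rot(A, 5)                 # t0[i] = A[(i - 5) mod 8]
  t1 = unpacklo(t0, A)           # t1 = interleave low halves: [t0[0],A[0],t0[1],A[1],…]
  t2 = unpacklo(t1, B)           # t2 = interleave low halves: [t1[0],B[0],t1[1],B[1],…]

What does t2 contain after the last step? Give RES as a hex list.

RES = [ 0xf3  0x3e  0x8a  0x07  0xe2  0x24  0xcf  0x35 ]

t0 = [0xf3, 0xe2, 0x4a, 0x6e, 0xae, 0x8a, 0xcf, 0x5e]
t1 = [0xf3, 0x8a, 0xe2, 0xcf, 0x4a, 0x5e, 0x6e, 0xf3]
t2 = [0xf3, 0x3e, 0x8a, 0x07, 0xe2, 0x24, 0xcf, 0x35]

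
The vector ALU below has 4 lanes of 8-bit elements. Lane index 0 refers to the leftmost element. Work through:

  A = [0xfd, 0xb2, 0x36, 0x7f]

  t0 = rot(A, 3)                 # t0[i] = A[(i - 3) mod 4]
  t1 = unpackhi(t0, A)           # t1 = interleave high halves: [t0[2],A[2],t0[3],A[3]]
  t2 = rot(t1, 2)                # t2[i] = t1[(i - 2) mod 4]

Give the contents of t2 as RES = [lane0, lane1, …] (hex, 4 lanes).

t0 = [0xb2, 0x36, 0x7f, 0xfd]
t1 = [0x7f, 0x36, 0xfd, 0x7f]
t2 = [0xfd, 0x7f, 0x7f, 0x36]

RES = [0xfd, 0x7f, 0x7f, 0x36]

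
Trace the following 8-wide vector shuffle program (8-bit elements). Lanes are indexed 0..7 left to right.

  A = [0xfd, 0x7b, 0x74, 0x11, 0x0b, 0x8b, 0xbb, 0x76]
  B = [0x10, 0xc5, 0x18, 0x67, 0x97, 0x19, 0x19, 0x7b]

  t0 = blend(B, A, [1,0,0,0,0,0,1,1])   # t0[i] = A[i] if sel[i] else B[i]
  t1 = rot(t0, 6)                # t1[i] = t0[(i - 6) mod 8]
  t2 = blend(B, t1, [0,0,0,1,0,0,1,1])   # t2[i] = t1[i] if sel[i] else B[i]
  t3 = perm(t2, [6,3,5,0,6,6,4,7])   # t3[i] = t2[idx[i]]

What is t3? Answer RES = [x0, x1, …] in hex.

RES = [ 0xfd  0x19  0x19  0x10  0xfd  0xfd  0x97  0xc5 ]

  t0: fd c5 18 67 97 19 bb 76
  t1: 18 67 97 19 bb 76 fd c5
  t2: 10 c5 18 19 97 19 fd c5
  t3: fd 19 19 10 fd fd 97 c5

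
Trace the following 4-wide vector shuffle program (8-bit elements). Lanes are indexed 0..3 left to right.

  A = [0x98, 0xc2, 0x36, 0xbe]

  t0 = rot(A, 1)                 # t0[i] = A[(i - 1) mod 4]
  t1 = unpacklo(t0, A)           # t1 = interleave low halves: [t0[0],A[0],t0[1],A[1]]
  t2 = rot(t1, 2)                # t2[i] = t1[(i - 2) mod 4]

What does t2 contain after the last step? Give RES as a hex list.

RES = [ 0x98  0xc2  0xbe  0x98 ]

t0 = [0xbe, 0x98, 0xc2, 0x36]
t1 = [0xbe, 0x98, 0x98, 0xc2]
t2 = [0x98, 0xc2, 0xbe, 0x98]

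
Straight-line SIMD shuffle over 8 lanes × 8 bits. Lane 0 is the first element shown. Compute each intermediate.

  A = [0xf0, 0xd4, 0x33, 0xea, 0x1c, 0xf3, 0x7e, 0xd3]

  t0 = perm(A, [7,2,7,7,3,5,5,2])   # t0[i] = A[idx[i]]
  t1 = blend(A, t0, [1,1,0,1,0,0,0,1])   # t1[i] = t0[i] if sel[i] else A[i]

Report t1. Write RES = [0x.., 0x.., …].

RES = [ 0xd3  0x33  0x33  0xd3  0x1c  0xf3  0x7e  0x33 ]

t0 = [0xd3, 0x33, 0xd3, 0xd3, 0xea, 0xf3, 0xf3, 0x33]
t1 = [0xd3, 0x33, 0x33, 0xd3, 0x1c, 0xf3, 0x7e, 0x33]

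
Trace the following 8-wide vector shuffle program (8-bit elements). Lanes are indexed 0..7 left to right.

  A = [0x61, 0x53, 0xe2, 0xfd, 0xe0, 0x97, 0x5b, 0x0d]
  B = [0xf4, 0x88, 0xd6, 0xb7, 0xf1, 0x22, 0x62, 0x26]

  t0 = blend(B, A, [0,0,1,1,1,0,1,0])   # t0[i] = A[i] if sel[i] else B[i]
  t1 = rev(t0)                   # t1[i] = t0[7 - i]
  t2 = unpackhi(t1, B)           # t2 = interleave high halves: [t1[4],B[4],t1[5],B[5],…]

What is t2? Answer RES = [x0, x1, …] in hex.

RES = [ 0xfd  0xf1  0xe2  0x22  0x88  0x62  0xf4  0x26 ]

→ t0 |f4|88|e2|fd|e0|22|5b|26|
→ t1 |26|5b|22|e0|fd|e2|88|f4|
→ t2 |fd|f1|e2|22|88|62|f4|26|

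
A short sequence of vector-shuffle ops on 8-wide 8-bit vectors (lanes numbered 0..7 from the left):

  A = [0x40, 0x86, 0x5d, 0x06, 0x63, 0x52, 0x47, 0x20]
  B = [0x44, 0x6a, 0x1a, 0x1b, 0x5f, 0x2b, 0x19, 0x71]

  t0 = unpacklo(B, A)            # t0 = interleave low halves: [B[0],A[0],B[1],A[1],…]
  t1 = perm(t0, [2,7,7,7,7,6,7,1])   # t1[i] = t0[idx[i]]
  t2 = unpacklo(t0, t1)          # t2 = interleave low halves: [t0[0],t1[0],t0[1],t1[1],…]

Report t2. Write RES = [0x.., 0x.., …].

RES = [ 0x44  0x6a  0x40  0x06  0x6a  0x06  0x86  0x06 ]

  t0: 44 40 6a 86 1a 5d 1b 06
  t1: 6a 06 06 06 06 1b 06 40
  t2: 44 6a 40 06 6a 06 86 06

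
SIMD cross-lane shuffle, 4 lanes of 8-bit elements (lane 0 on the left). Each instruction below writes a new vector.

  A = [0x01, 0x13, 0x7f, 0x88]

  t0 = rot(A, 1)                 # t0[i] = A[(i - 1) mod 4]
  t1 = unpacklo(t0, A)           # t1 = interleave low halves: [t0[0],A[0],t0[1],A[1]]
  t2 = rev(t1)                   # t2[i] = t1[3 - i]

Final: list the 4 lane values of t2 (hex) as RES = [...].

RES = [0x13, 0x01, 0x01, 0x88]

t0 = [0x88, 0x01, 0x13, 0x7f]
t1 = [0x88, 0x01, 0x01, 0x13]
t2 = [0x13, 0x01, 0x01, 0x88]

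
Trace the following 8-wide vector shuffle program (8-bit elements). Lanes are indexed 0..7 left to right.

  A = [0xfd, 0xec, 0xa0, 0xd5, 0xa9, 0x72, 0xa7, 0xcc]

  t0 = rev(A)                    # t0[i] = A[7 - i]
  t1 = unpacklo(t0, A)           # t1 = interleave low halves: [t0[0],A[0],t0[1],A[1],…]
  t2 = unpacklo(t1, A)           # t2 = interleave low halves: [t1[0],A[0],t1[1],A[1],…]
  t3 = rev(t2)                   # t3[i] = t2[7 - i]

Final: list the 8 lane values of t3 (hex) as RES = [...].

  t0: cc a7 72 a9 d5 a0 ec fd
  t1: cc fd a7 ec 72 a0 a9 d5
  t2: cc fd fd ec a7 a0 ec d5
  t3: d5 ec a0 a7 ec fd fd cc

RES = [0xd5, 0xec, 0xa0, 0xa7, 0xec, 0xfd, 0xfd, 0xcc]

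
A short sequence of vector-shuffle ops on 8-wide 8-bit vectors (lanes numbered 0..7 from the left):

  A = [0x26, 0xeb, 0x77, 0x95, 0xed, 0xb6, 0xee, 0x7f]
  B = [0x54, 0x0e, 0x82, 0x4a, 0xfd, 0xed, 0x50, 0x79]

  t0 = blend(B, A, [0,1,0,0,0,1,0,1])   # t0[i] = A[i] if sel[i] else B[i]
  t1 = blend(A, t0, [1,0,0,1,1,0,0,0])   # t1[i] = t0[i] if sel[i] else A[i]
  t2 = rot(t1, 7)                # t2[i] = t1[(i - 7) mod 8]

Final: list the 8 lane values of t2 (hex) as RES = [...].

→ t0 |54|eb|82|4a|fd|b6|50|7f|
→ t1 |54|eb|77|4a|fd|b6|ee|7f|
→ t2 |eb|77|4a|fd|b6|ee|7f|54|

RES = [0xeb, 0x77, 0x4a, 0xfd, 0xb6, 0xee, 0x7f, 0x54]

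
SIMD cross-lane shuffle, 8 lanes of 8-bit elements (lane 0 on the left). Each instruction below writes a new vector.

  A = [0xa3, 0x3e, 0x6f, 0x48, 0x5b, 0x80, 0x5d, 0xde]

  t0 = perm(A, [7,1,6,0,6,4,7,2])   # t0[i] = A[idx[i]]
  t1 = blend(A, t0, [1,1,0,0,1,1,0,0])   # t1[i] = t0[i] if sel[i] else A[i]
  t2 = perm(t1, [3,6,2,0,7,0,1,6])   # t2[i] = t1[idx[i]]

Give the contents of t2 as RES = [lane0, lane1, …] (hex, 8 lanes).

RES = [0x48, 0x5d, 0x6f, 0xde, 0xde, 0xde, 0x3e, 0x5d]

  t0: de 3e 5d a3 5d 5b de 6f
  t1: de 3e 6f 48 5d 5b 5d de
  t2: 48 5d 6f de de de 3e 5d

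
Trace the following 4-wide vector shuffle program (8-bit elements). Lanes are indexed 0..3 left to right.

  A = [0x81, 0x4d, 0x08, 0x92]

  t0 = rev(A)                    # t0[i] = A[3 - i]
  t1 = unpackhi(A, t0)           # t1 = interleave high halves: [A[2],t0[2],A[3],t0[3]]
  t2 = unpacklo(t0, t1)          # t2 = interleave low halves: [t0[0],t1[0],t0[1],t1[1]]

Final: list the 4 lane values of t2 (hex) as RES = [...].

  t0: 92 08 4d 81
  t1: 08 4d 92 81
  t2: 92 08 08 4d

RES = [0x92, 0x08, 0x08, 0x4d]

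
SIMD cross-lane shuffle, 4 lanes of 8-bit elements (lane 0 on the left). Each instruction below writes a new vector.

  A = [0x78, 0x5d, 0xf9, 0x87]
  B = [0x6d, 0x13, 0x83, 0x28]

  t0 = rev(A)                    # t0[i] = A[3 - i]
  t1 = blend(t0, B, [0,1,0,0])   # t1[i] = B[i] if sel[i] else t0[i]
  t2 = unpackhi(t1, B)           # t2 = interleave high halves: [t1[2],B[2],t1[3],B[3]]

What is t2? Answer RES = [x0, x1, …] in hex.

RES = [0x5d, 0x83, 0x78, 0x28]

→ t0 |87|f9|5d|78|
→ t1 |87|13|5d|78|
→ t2 |5d|83|78|28|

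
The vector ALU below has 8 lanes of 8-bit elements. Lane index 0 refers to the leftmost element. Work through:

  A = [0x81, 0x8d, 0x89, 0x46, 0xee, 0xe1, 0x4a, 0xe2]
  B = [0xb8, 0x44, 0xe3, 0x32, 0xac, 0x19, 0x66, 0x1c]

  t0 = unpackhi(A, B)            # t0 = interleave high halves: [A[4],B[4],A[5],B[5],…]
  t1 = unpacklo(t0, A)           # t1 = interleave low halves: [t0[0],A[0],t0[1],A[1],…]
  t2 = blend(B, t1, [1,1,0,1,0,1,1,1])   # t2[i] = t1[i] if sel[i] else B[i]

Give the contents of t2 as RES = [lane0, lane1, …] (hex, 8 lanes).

→ t0 |ee|ac|e1|19|4a|66|e2|1c|
→ t1 |ee|81|ac|8d|e1|89|19|46|
→ t2 |ee|81|e3|8d|ac|89|19|46|

RES = [ 0xee  0x81  0xe3  0x8d  0xac  0x89  0x19  0x46 ]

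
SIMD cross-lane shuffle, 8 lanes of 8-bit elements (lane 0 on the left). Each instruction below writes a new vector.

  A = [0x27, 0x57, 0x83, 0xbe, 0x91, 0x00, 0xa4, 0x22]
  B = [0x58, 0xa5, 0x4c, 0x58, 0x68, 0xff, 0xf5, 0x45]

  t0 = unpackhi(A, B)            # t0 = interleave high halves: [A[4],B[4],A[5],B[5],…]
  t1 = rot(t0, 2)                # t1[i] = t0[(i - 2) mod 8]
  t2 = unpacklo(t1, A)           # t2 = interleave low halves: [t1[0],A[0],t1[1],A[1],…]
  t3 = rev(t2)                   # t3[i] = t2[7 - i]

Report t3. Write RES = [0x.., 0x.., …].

RES = [ 0xbe  0x68  0x83  0x91  0x57  0x45  0x27  0x22 ]

→ t0 |91|68|00|ff|a4|f5|22|45|
→ t1 |22|45|91|68|00|ff|a4|f5|
→ t2 |22|27|45|57|91|83|68|be|
→ t3 |be|68|83|91|57|45|27|22|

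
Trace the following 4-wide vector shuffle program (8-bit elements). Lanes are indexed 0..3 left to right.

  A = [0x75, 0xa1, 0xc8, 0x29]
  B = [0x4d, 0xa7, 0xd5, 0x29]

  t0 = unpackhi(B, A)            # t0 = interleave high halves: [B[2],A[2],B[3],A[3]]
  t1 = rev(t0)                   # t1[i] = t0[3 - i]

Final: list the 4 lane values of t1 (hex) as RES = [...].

t0 = [0xd5, 0xc8, 0x29, 0x29]
t1 = [0x29, 0x29, 0xc8, 0xd5]

RES = [0x29, 0x29, 0xc8, 0xd5]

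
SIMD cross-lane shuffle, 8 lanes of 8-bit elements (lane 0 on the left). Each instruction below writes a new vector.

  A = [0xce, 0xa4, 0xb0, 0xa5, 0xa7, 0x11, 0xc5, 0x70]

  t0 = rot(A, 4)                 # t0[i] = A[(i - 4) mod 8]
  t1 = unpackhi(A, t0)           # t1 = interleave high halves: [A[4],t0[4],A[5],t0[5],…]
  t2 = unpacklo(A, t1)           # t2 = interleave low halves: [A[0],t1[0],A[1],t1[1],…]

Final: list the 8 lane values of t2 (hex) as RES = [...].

RES = [ 0xce  0xa7  0xa4  0xce  0xb0  0x11  0xa5  0xa4 ]

t0 = [0xa7, 0x11, 0xc5, 0x70, 0xce, 0xa4, 0xb0, 0xa5]
t1 = [0xa7, 0xce, 0x11, 0xa4, 0xc5, 0xb0, 0x70, 0xa5]
t2 = [0xce, 0xa7, 0xa4, 0xce, 0xb0, 0x11, 0xa5, 0xa4]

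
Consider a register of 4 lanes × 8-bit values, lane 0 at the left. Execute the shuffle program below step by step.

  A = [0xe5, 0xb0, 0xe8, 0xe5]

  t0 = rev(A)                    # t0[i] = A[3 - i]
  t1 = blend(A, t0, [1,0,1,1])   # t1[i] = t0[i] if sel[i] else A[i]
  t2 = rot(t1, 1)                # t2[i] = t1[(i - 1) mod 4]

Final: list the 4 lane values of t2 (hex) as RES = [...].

RES = [0xe5, 0xe5, 0xb0, 0xb0]

→ t0 |e5|e8|b0|e5|
→ t1 |e5|b0|b0|e5|
→ t2 |e5|e5|b0|b0|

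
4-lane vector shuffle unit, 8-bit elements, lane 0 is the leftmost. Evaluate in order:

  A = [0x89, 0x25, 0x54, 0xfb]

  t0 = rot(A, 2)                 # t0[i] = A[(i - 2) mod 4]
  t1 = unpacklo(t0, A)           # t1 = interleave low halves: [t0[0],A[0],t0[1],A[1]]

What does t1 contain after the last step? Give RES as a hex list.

  t0: 54 fb 89 25
  t1: 54 89 fb 25

RES = [ 0x54  0x89  0xfb  0x25 ]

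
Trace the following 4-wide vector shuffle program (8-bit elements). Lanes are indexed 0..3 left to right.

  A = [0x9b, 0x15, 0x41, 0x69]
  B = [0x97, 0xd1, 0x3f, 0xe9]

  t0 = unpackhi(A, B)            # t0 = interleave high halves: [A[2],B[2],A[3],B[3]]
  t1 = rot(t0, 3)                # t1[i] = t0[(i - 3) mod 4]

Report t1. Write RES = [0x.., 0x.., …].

RES = [ 0x3f  0x69  0xe9  0x41 ]

  t0: 41 3f 69 e9
  t1: 3f 69 e9 41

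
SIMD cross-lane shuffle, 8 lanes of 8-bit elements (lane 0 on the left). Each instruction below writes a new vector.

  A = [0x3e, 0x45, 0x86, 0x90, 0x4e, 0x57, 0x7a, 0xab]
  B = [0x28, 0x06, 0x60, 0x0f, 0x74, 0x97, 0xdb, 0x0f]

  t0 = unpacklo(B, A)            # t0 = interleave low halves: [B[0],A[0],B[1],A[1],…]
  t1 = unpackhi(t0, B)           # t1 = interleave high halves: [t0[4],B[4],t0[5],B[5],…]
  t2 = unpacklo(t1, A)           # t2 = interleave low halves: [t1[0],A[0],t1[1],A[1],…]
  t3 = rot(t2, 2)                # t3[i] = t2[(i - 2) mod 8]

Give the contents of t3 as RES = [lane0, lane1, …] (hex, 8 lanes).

t0 = [0x28, 0x3e, 0x06, 0x45, 0x60, 0x86, 0x0f, 0x90]
t1 = [0x60, 0x74, 0x86, 0x97, 0x0f, 0xdb, 0x90, 0x0f]
t2 = [0x60, 0x3e, 0x74, 0x45, 0x86, 0x86, 0x97, 0x90]
t3 = [0x97, 0x90, 0x60, 0x3e, 0x74, 0x45, 0x86, 0x86]

RES = [0x97, 0x90, 0x60, 0x3e, 0x74, 0x45, 0x86, 0x86]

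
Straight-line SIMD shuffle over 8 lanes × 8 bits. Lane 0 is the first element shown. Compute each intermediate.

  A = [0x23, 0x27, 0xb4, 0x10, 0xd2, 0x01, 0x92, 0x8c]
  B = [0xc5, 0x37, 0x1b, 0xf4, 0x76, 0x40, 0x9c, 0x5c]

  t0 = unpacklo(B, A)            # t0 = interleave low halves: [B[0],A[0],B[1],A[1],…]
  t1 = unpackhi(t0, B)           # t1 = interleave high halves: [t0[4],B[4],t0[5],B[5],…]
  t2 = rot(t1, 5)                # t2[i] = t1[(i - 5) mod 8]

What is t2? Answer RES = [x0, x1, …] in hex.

  t0: c5 23 37 27 1b b4 f4 10
  t1: 1b 76 b4 40 f4 9c 10 5c
  t2: 40 f4 9c 10 5c 1b 76 b4

RES = [ 0x40  0xf4  0x9c  0x10  0x5c  0x1b  0x76  0xb4 ]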